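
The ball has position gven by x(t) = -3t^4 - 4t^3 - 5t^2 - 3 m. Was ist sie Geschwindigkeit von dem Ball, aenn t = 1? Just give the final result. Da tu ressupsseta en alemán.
Die Geschwindigkeit bei t = 1 ist v = -34.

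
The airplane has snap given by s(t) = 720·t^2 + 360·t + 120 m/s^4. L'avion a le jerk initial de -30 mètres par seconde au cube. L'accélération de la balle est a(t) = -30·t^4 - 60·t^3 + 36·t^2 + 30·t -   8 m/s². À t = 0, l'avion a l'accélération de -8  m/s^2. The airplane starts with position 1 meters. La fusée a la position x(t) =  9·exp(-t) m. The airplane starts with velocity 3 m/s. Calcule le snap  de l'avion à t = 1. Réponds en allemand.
Aus der Gleichung für den Snap s(t) = 720·t^2 + 360·t + 120, setzen wir t = 1 ein und erhalten s = 1200.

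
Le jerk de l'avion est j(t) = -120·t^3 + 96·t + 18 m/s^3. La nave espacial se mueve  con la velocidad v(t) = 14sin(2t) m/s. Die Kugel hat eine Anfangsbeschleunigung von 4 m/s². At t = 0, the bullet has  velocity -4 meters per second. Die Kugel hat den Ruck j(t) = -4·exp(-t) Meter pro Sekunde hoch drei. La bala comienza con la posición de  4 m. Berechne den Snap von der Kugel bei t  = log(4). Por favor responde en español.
Partiendo de la sacudida j(t) = -4·exp(-t), tomamos 1 derivada. Tomando d/dt de j(t), encontramos s(t) = 4·exp(-t). Usando s(t) = 4·exp(-t) y sustituyendo t = log(4), encontramos s = 1.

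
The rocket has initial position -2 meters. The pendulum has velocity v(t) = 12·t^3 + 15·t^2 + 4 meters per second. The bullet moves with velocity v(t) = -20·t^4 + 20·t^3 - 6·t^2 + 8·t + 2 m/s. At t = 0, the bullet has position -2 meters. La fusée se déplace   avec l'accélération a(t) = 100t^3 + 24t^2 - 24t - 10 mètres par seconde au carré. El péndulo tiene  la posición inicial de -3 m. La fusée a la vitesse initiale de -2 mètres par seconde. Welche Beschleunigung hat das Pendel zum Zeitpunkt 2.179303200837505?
Ausgehend von der Geschwindigkeit v(t) = 12·t^3 + 15·t^2 + 4, nehmen wir 1 Ableitung. Mit d/dt von v(t) finden wir a(t) = 36·t^2 + 30·t. Wir haben die Beschleunigung a(t) = 36·t^2 + 30·t. Durch Einsetzen von t = 2.179303200837505: a(2.179303200837505) = 236.356143907627.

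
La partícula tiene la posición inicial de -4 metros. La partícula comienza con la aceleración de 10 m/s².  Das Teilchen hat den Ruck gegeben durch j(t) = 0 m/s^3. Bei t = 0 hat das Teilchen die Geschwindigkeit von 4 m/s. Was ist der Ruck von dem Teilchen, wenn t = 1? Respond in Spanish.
Tenemos la sacudida j(t) = 0. Sustituyendo t = 1: j(1) = 0.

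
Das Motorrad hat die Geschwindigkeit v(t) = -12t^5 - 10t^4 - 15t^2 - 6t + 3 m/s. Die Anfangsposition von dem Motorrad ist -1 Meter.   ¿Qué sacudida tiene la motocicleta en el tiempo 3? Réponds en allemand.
Ausgehend von der Geschwindigkeit v(t) = -12·t^5 - 10·t^4 - 15·t^2 - 6·t + 3, nehmen wir 2 Ableitungen. Die Ableitung von der Geschwindigkeit ergibt die Beschleunigung: a(t) = -60·t^4 - 40·t^3 - 30·t - 6. Durch Ableiten von der Beschleunigung erhalten wir den Ruck: j(t) = -240·t^3 - 120·t^2 - 30. Aus der Gleichung für den Ruck j(t) = -240·t^3 - 120·t^2 - 30, setzen wir t = 3 ein und erhalten j = -7590.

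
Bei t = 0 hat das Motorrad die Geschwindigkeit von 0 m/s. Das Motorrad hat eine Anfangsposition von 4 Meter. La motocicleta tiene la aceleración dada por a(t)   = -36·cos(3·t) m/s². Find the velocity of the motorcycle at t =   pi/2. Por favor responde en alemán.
Wir müssen unsere Gleichung für die Beschleunigung a(t) = -36·cos(3·t) 1-mal integrieren. Die Stammfunktion von der Beschleunigung ist die Geschwindigkeit. Mit v(0) = 0 erhalten wir v(t) = -12·sin(3·t). Wir haben die Geschwindigkeit v(t) = -12·sin(3·t). Durch Einsetzen von t = pi/2: v(pi/2) = 12.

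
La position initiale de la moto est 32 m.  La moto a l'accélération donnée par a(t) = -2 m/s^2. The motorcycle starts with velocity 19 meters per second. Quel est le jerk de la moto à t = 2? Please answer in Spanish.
Partiendo de la aceleración a(t) = -2, tomamos 1 derivada. Derivando la aceleración, obtenemos la sacudida: j(t) = 0. De la ecuación de la sacudida j(t) = 0, sustituimos t = 2 para obtener j = 0.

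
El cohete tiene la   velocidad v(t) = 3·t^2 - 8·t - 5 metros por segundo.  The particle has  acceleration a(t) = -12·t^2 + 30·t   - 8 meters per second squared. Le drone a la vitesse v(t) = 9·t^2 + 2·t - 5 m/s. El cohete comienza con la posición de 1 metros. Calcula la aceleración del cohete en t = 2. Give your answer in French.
Nous devons dériver notre équation de la vitesse v(t) = 3·t^2 - 8·t - 5 1 fois. En dérivant la vitesse, nous obtenons l'accélération: a(t) = 6·t - 8. En utilisant a(t) = 6·t - 8 et en substituant t = 2, nous trouvons a = 4.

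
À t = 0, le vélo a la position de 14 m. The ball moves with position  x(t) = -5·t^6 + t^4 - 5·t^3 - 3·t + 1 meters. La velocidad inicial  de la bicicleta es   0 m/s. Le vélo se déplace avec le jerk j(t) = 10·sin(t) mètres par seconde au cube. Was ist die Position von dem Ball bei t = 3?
Mit x(t) = -5·t^6 + t^4 - 5·t^3 - 3·t + 1 und Einsetzen von t = 3, finden wir x = -3707.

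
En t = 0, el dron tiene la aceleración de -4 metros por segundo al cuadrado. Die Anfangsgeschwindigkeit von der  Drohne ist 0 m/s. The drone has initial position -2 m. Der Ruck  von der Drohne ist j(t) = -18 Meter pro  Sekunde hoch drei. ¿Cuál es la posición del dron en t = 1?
Partiendo de la sacudida j(t) = -18, tomamos 3 antiderivadas. Integrando la sacudida y usando la condición inicial a(0) = -4, obtenemos a(t) = -18·t - 4. La antiderivada de la aceleración, con v(0) = 0, da la velocidad: v(t) = t·(-9·t - 4). La integral de la velocidad es la posición. Usando x(0) = -2, obtenemos x(t) = -3·t^3 - 2·t^2 - 2. De la ecuación de la posición x(t) = -3·t^3 - 2·t^2 - 2, sustituimos t = 1 para obtener x = -7.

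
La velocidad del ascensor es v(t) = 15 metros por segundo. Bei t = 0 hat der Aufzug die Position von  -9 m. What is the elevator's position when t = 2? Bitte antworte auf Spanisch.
Debemos encontrar la antiderivada de nuestra ecuación de la velocidad v(t) = 15 1 vez. La antiderivada de la velocidad, con x(0) = -9, da la posición: x(t) = 15·t - 9. De la ecuación de la posición x(t) = 15·t - 9, sustituimos t = 2 para obtener x = 21.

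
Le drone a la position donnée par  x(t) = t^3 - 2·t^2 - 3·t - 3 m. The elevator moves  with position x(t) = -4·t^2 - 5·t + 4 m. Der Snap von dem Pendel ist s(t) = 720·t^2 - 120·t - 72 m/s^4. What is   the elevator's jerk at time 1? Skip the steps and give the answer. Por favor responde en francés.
À t = 1, j = 0.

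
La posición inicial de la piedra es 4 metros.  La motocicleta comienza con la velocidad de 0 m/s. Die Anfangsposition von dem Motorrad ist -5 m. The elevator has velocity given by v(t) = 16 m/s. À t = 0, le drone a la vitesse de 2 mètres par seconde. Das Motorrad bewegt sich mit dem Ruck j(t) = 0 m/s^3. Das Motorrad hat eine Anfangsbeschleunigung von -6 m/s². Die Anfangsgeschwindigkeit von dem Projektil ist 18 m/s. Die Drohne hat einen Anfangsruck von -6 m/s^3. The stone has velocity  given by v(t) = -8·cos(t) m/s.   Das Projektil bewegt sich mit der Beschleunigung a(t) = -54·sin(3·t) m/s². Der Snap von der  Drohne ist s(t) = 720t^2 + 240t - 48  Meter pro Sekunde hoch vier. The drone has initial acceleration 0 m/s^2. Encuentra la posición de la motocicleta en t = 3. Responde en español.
Debemos encontrar la integral de nuestra ecuación de la sacudida j(t) = 0 3 veces. Tomando ∫j(t)dt y aplicando a(0) = -6, encontramos a(t) = -6. Integrando la aceleración y usando la condición inicial v(0) = 0, obtenemos v(t) = -6·t. La integral de la velocidad, con x(0) = -5, da la posición: x(t) = -3·t^2 - 5. De la ecuación de la posición x(t) = -3·t^2 - 5, sustituimos t = 3 para obtener x = -32.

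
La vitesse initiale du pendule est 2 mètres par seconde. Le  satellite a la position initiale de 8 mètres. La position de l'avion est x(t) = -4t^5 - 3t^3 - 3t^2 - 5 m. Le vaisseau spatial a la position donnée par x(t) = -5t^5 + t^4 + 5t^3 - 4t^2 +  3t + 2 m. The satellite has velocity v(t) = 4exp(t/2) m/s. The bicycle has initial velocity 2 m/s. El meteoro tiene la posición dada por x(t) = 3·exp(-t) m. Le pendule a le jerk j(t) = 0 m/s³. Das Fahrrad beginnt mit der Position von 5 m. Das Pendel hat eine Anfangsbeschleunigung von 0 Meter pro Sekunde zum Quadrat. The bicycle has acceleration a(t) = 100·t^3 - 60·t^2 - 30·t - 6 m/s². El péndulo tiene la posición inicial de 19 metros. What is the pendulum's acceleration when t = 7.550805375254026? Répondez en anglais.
To find the answer, we compute 1 integral of j(t) = 0. Integrating jerk and using the initial condition a(0) = 0, we get a(t) = 0. We have acceleration a(t) = 0. Substituting t = 7.550805375254026: a(7.550805375254026) = 0.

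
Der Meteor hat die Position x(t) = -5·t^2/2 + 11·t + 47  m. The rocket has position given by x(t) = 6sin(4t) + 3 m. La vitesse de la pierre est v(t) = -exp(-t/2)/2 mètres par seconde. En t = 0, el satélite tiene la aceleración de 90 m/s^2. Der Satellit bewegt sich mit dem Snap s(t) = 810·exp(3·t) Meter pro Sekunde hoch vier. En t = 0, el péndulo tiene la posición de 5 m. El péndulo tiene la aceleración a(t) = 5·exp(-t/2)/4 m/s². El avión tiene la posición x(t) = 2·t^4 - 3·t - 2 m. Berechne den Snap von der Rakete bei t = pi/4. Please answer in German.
Wir müssen unsere Gleichung für die Position x(t) = 6·sin(4·t) + 3 4-mal ableiten. Mit d/dt von x(t) finden wir v(t) = 24·cos(4·t). Mit d/dt von v(t) finden wir a(t) = -96·sin(4·t). Durch Ableiten von der Beschleunigung erhalten wir den Ruck: j(t) = -384·cos(4·t). Durch Ableiten von dem Ruck erhalten wir den Snap: s(t) = 1536·sin(4·t). Aus der Gleichung für den Snap s(t) = 1536·sin(4·t), setzen wir t = pi/4 ein und erhalten s = 0.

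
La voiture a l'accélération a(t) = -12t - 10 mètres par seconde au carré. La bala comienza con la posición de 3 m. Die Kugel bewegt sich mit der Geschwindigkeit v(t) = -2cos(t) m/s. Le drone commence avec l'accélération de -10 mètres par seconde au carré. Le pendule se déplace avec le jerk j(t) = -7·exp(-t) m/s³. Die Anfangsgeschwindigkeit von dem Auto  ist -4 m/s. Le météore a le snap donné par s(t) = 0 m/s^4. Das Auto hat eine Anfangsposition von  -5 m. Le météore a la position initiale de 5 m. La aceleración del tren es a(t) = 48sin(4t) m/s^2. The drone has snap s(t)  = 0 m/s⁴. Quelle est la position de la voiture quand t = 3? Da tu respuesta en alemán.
Wir müssen das Integral unserer Gleichung für die Beschleunigung a(t) = -12·t - 10 2-mal finden. Die Stammfunktion von der Beschleunigung ist die Geschwindigkeit. Mit v(0) = -4 erhalten wir v(t) = -6·t^2 - 10·t - 4. Das Integral von der Geschwindigkeit ist die Position. Mit x(0) = -5 erhalten wir x(t) = -2·t^3 - 5·t^2 - 4·t - 5. Aus der Gleichung für die Position x(t) = -2·t^3 - 5·t^2 - 4·t - 5, setzen wir t = 3 ein und erhalten x = -116.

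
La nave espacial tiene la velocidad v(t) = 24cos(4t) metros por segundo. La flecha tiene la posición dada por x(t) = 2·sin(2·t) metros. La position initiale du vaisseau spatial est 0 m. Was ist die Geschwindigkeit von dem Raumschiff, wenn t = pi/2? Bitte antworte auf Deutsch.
Wir haben die Geschwindigkeit v(t) = 24·cos(4·t). Durch Einsetzen von t = pi/2: v(pi/2) = 24.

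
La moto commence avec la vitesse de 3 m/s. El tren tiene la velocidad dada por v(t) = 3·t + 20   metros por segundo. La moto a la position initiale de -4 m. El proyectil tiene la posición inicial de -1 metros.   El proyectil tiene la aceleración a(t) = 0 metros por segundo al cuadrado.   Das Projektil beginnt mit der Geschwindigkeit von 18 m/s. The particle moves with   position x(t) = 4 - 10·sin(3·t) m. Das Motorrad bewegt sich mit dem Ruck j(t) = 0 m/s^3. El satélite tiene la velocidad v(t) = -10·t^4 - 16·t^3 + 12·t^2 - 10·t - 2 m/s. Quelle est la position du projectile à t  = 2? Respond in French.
Nous devons intégrer notre équation de l'accélération a(t) = 0 2 fois. La primitive de l'accélération est la vitesse. En utilisant v(0) = 18, nous obtenons v(t) = 18. En intégrant la vitesse et en utilisant la condition initiale x(0) = -1, nous obtenons x(t) = 18·t - 1. En utilisant x(t) = 18·t - 1 et en substituant t = 2, nous trouvons x = 35.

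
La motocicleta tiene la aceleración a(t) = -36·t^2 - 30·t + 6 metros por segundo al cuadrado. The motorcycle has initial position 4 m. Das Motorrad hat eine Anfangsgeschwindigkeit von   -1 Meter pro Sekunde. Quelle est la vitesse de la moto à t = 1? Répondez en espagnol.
Debemos encontrar la integral de nuestra ecuación de la aceleración a(t) = -36·t^2 - 30·t + 6 1 vez. Integrando la aceleración y usando la condición inicial v(0) = -1, obtenemos v(t) = -12·t^3 - 15·t^2 + 6·t - 1. De la ecuación de la velocidad v(t) = -12·t^3 - 15·t^2 + 6·t - 1, sustituimos t = 1 para obtener v = -22.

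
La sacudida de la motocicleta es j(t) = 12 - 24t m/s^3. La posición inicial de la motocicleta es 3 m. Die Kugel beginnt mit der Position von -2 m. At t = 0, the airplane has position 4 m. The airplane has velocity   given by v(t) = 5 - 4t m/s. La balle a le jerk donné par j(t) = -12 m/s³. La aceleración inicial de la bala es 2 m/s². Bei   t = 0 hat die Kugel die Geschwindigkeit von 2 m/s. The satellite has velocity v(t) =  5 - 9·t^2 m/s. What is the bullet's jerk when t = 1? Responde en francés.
De l'équation du jerk j(t) = -12, nous substituons t = 1 pour obtenir j = -12.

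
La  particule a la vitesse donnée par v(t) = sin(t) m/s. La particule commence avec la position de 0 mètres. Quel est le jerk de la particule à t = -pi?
En partant de la vitesse v(t) = sin(t), nous prenons 2 dérivées. En prenant d/dt de v(t), nous trouvons a(t) = cos(t). En prenant d/dt de a(t), nous trouvons j(t) = -sin(t). En utilisant j(t) = -sin(t) et en substituant t = -pi, nous trouvons j = 0.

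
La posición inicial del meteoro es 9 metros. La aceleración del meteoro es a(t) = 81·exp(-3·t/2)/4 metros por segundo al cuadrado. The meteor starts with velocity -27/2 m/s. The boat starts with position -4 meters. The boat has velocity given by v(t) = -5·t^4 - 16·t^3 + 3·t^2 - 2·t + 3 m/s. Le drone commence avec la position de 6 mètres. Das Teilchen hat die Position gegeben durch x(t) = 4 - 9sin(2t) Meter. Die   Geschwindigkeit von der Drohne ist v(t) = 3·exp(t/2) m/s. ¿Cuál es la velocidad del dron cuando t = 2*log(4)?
De la ecuación de la velocidad v(t) = 3·exp(t/2), sustituimos t = 2*log(4) para obtener v = 12.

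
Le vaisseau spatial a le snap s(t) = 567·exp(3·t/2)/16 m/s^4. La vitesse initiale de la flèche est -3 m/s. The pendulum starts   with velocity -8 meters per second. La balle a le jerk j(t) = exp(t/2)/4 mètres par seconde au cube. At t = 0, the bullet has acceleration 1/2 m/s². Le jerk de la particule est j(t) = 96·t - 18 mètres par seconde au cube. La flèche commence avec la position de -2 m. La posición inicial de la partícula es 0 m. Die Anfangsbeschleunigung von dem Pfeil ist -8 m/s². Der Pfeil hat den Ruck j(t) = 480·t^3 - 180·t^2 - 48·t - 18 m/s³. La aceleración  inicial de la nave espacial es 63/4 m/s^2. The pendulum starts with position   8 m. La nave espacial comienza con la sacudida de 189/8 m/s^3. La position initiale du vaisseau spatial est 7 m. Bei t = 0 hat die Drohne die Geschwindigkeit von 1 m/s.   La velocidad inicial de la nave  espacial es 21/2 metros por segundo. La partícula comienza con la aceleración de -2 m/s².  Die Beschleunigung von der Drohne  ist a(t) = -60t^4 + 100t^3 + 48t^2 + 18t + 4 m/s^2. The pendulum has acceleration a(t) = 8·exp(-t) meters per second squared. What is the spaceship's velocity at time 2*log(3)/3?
We must find the antiderivative of our snap equation s(t) = 567·exp(3·t/2)/16 3 times. Finding the antiderivative of s(t) and using j(0) = 189/8: j(t) = 189·exp(3·t/2)/8. Finding the antiderivative of j(t) and using a(0) = 63/4: a(t) = 63·exp(3·t/2)/4. Taking ∫a(t)dt and applying v(0) = 21/2, we find v(t) = 21·exp(3·t/2)/2. From the given velocity equation v(t) = 21·exp(3·t/2)/2, we substitute t = 2*log(3)/3 to get v = 63/2.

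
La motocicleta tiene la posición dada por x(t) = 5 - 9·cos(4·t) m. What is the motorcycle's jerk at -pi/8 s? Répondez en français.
Pour résoudre ceci, nous devons prendre 3 dérivées de notre équation de la position x(t) = 5 - 9·cos(4·t). En prenant d/dt de x(t), nous trouvons v(t) = 36·sin(4·t). En dérivant la vitesse, nous obtenons l'accélération: a(t) = 144·cos(4·t). La dérivée de l'accélération donne le jerk: j(t) = -576·sin(4·t). Nous avons le jerk j(t) = -576·sin(4·t). En substituant t = -pi/8: j(-pi/8) = 576.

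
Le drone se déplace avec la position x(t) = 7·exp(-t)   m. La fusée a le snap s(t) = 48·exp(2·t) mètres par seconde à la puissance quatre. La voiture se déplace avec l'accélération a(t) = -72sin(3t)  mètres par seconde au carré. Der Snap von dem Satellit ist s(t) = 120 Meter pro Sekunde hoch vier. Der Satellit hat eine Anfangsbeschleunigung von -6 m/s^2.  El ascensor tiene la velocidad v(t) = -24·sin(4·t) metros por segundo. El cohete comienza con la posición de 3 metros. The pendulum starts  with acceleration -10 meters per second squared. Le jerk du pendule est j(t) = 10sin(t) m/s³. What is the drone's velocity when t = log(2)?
We must differentiate our position equation x(t) = 7·exp(-t) 1 time. Differentiating position, we get velocity: v(t) = -7·exp(-t). From the given velocity equation v(t) = -7·exp(-t), we substitute t = log(2) to get v = -7/2.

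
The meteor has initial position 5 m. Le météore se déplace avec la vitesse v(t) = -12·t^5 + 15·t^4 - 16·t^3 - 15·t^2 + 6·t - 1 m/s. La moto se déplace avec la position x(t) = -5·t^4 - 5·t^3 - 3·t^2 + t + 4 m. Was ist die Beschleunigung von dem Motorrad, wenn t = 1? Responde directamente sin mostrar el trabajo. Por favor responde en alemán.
Bei t = 1, a = -96.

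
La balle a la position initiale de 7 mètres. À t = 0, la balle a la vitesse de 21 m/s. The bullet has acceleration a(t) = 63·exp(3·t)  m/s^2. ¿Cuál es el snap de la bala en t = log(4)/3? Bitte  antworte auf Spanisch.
Debemos derivar nuestra ecuación de la aceleración a(t) = 63·exp(3·t) 2 veces. Derivando la aceleración, obtenemos la sacudida: j(t) = 189·exp(3·t). Tomando d/dt de j(t), encontramos s(t) = 567·exp(3·t). De la ecuación del snap s(t) = 567·exp(3·t), sustituimos t = log(4)/3 para obtener s = 2268.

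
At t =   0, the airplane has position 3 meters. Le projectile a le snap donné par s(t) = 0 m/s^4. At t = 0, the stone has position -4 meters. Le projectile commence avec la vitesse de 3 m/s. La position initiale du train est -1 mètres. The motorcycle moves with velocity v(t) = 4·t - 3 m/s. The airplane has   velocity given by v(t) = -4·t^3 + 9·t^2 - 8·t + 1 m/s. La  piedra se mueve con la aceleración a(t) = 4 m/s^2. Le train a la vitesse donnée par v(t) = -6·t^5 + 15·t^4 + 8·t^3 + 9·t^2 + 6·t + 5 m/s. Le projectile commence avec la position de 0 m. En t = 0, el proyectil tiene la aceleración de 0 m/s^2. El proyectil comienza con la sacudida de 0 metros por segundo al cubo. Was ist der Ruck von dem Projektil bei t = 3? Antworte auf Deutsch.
Wir müssen unsere Gleichung für den Snap s(t) = 0 1-mal integrieren. Das Integral von dem Snap ist der Ruck. Mit j(0) = 0 erhalten wir j(t) = 0. Mit j(t) = 0 und Einsetzen von t = 3, finden wir j = 0.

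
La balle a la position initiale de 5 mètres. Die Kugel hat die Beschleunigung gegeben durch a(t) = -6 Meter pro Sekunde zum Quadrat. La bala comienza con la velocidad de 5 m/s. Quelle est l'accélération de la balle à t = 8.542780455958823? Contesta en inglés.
We have acceleration a(t) = -6. Substituting t = 8.542780455958823: a(8.542780455958823) = -6.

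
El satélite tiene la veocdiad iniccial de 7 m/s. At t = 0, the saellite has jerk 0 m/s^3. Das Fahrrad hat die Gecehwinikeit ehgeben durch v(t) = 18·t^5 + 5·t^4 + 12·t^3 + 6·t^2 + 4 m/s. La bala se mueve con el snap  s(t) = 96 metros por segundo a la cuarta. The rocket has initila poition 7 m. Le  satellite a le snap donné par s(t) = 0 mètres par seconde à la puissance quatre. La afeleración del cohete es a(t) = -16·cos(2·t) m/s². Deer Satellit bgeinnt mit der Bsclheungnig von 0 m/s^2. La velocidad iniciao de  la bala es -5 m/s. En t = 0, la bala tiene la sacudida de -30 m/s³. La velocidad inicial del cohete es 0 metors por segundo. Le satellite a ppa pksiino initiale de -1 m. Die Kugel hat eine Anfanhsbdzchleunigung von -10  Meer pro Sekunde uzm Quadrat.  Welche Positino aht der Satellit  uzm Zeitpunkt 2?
Wir müssen das Integral unserer Gleichung für den Snap s(t) = 0 4-mal finden. Durch Integration von dem Snap und Verwendung der Anfangsbedingung j(0) = 0, erhalten wir j(t) = 0. Durch Integration von dem Ruck und Verwendung der Anfangsbedingung a(0) = 0, erhalten wir a(t) = 0. Die Stammfunktion von der Beschleunigung ist die Geschwindigkeit. Mit v(0) = 7 erhalten wir v(t) = 7. Durch Integration von der Geschwindigkeit und Verwendung der Anfangsbedingung x(0) = -1, erhalten wir x(t) = 7·t - 1. Wir haben die Position x(t) = 7·t - 1. Durch Einsetzen von t = 2: x(2) = 13.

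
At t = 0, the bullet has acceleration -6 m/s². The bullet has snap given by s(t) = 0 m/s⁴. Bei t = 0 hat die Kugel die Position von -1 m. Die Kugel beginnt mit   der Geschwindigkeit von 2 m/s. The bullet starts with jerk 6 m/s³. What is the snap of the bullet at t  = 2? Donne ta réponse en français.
De l'équation du snap s(t) = 0, nous substituons t = 2 pour obtenir s = 0.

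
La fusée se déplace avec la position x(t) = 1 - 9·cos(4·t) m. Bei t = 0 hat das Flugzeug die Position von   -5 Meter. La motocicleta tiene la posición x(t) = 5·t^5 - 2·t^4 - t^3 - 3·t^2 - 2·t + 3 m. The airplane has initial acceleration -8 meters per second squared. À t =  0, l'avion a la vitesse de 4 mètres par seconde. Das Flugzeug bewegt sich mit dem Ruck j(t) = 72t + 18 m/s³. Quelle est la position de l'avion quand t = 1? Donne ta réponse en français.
Nous devons trouver la primitive de notre équation du jerk j(t) = 72·t + 18 3 fois. En intégrant le jerk et en utilisant la condition initiale a(0) = -8, nous obtenons a(t) = 36·t^2 + 18·t - 8. L'intégrale de l'accélération est la vitesse. En utilisant v(0) = 4, nous obtenons v(t) = 12·t^3 + 9·t^2 - 8·t + 4. En prenant ∫v(t)dt et en appliquant x(0) = -5, nous trouvons x(t) = 3·t^4 + 3·t^3 - 4·t^2 + 4·t - 5. En utilisant x(t) = 3·t^4 + 3·t^3 - 4·t^2 + 4·t - 5 et en substituant t = 1, nous trouvons x = 1.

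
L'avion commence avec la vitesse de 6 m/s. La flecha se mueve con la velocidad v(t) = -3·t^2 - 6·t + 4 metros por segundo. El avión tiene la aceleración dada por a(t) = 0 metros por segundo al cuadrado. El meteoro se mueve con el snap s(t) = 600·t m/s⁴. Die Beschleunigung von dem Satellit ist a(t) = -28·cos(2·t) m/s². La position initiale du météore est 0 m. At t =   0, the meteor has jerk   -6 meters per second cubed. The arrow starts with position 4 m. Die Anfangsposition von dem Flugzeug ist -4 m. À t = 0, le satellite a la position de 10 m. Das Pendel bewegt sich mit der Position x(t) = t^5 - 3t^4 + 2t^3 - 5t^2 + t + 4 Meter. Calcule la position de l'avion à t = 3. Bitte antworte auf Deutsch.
Ausgehend von der Beschleunigung a(t) = 0, nehmen wir 2 Integrale. Die Stammfunktion von der Beschleunigung ist die Geschwindigkeit. Mit v(0) = 6 erhalten wir v(t) = 6. Mit ∫v(t)dt und Anwendung von x(0) = -4, finden wir x(t) = 6·t - 4. Aus der Gleichung für die Position x(t) = 6·t - 4, setzen wir t = 3 ein und erhalten x = 14.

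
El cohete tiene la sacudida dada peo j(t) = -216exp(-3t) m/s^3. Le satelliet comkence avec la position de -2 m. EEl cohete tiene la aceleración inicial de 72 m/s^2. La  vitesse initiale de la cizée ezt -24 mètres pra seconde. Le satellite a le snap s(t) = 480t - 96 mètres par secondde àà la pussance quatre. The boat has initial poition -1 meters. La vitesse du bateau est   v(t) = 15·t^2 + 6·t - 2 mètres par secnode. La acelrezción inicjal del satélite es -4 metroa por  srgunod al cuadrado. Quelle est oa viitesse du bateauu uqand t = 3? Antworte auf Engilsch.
From the given velocity equation v(t) = 15·t^2 + 6·t - 2, we substitute t = 3 to get v = 151.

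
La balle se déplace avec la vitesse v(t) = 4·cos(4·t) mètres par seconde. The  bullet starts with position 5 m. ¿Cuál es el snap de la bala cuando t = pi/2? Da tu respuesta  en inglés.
To solve this, we need to take 3 derivatives of our velocity equation v(t) = 4·cos(4·t). Differentiating velocity, we get acceleration: a(t) = -16·sin(4·t). Differentiating acceleration, we get jerk: j(t) = -64·cos(4·t). Differentiating jerk, we get snap: s(t) = 256·sin(4·t). Using s(t) = 256·sin(4·t) and substituting t = pi/2, we find s = 0.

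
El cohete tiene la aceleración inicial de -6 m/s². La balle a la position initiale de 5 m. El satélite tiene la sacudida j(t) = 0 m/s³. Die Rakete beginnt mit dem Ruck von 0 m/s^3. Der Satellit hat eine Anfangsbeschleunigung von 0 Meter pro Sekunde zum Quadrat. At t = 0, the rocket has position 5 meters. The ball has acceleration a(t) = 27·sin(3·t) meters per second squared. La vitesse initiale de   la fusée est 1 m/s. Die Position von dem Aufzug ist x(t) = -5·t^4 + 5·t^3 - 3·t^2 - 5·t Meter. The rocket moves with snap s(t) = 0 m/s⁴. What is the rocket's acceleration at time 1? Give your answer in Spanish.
Necesitamos integrar nuestra ecuación del snap s(t) = 0 2 veces. La antiderivada del snap, con j(0) = 0, da la sacudida: j(t) = 0. Integrando la sacudida y usando la condición inicial a(0) = -6, obtenemos a(t) = -6. De la ecuación de la aceleración a(t) = -6, sustituimos t = 1 para obtener a = -6.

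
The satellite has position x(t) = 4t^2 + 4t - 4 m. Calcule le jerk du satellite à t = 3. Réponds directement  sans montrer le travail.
Le jerk à t = 3 est j = 0.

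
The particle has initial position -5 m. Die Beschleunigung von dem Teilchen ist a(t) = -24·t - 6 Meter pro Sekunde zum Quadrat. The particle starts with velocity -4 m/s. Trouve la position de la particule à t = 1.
En partant de l'accélération a(t) = -24·t - 6, nous prenons 2 intégrales. En prenant ∫a(t)dt et en appliquant v(0) = -4, nous trouvons v(t) = -12·t^2 - 6·t - 4. En prenant ∫v(t)dt et en appliquant x(0) = -5, nous trouvons x(t) = -4·t^3 - 3·t^2 - 4·t - 5. En utilisant x(t) = -4·t^3 - 3·t^2 - 4·t - 5 et en substituant t = 1, nous trouvons x = -16.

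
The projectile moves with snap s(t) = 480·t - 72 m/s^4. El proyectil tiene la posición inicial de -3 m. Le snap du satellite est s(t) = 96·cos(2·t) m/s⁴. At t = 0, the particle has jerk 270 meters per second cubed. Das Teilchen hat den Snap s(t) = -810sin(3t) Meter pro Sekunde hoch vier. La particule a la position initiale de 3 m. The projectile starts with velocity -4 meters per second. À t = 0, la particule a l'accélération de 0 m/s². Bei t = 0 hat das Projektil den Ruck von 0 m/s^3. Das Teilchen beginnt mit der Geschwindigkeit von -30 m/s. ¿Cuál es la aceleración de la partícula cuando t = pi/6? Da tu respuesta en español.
Necesitamos integrar nuestra ecuación del snap s(t) = -810·sin(3·t) 2 veces. La antiderivada del snap, con j(0) = 270, da la sacudida: j(t) = 270·cos(3·t). Tomando ∫j(t)dt y aplicando a(0) = 0, encontramos a(t) = 90·sin(3·t). De la ecuación de la aceleración a(t) = 90·sin(3·t), sustituimos t = pi/6 para obtener a = 90.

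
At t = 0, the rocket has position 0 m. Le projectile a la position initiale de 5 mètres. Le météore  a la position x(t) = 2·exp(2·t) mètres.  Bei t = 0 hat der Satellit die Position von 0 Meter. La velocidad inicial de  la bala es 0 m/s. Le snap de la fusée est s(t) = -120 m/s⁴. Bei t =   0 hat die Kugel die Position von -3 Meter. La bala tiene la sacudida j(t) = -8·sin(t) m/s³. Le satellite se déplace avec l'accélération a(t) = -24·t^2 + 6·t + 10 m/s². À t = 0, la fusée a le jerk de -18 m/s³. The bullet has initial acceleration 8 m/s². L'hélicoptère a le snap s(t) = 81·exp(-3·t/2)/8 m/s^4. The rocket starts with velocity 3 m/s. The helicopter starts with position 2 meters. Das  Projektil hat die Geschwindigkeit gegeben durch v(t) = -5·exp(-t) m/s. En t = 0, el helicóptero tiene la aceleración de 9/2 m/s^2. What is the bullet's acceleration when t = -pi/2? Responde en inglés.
To solve this, we need to take 1 antiderivative of our jerk equation j(t) = -8·sin(t). The antiderivative of jerk is acceleration. Using a(0) = 8, we get a(t) = 8·cos(t). We have acceleration a(t) = 8·cos(t). Substituting t = -pi/2: a(-pi/2) = 0.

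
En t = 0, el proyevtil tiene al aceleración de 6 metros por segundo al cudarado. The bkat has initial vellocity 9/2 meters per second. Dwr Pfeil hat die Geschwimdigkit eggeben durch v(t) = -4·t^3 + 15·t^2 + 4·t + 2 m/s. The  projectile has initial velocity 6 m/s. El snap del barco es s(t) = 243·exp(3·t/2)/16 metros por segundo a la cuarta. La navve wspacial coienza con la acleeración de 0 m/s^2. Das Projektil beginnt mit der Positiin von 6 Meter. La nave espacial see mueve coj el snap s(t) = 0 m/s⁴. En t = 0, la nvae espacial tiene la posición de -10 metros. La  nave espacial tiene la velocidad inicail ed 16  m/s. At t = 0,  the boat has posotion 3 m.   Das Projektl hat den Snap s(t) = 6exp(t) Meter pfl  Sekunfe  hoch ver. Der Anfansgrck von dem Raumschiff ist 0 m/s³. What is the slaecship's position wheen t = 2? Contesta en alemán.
Wir müssen unsere Gleichung für den Snap s(t) = 0 4-mal integrieren. Mit ∫s(t)dt und Anwendung von j(0) = 0, finden wir j(t) = 0. Mit ∫j(t)dt und Anwendung von a(0) = 0, finden wir a(t) = 0. Durch Integration von der Beschleunigung und Verwendung der Anfangsbedingung v(0) = 16, erhalten wir v(t) = 16. Die Stammfunktion von der Geschwindigkeit ist die Position. Mit x(0) = -10 erhalten wir x(t) = 16·t - 10. Aus der Gleichung für die Position x(t) = 16·t - 10, setzen wir t = 2 ein und erhalten x = 22.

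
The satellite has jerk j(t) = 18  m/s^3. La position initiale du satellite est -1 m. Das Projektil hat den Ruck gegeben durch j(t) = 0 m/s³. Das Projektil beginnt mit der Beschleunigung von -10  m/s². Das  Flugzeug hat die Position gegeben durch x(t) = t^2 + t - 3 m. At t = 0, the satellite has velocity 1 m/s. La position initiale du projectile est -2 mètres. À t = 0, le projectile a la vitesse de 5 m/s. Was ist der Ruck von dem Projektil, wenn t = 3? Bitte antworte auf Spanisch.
Usando j(t) = 0 y sustituyendo t = 3, encontramos j = 0.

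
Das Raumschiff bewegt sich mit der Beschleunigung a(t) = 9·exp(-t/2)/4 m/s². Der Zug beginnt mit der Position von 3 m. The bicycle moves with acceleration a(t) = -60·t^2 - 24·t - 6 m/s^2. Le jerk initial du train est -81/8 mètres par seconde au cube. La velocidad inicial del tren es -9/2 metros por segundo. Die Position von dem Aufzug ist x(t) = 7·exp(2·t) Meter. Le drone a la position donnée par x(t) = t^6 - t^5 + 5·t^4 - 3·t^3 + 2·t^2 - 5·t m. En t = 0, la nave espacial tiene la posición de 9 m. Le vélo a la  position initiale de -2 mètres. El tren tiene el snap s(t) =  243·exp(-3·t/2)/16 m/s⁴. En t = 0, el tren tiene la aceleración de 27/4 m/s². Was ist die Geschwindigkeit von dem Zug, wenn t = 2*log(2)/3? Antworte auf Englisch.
To find the answer, we compute 3 integrals of s(t) = 243·exp(-3·t/2)/16. Integrating snap and using the initial condition j(0) = -81/8, we get j(t) = -81·exp(-3·t/2)/8. Taking ∫j(t)dt and applying a(0) = 27/4, we find a(t) = 27·exp(-3·t/2)/4. Integrating acceleration and using the initial condition v(0) = -9/2, we get v(t) = -9·exp(-3·t/2)/2. From the given velocity equation v(t) = -9·exp(-3·t/2)/2, we substitute t = 2*log(2)/3 to get v = -9/4.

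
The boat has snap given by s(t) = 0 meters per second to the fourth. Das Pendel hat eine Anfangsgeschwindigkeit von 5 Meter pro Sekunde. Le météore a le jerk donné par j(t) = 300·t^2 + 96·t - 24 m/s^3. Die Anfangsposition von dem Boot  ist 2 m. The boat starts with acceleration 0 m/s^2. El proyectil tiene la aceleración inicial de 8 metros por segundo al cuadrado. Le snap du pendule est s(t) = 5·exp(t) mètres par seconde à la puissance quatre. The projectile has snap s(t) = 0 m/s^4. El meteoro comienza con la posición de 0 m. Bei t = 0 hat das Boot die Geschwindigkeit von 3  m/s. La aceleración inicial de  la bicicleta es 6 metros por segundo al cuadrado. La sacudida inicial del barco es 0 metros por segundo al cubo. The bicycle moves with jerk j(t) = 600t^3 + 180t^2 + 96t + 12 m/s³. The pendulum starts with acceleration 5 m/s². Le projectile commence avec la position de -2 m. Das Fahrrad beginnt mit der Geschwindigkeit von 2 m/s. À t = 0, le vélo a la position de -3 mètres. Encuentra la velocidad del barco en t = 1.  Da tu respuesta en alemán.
Um dies zu lösen, müssen wir 3 Integrale unserer Gleichung für den Snap s(t) = 0 finden. Durch Integration von dem Snap und Verwendung der Anfangsbedingung j(0) = 0, erhalten wir j(t) = 0. Die Stammfunktion von dem Ruck ist die Beschleunigung. Mit a(0) = 0 erhalten wir a(t) = 0. Mit ∫a(t)dt und Anwendung von v(0) = 3, finden wir v(t) = 3. Wir haben die Geschwindigkeit v(t) = 3. Durch Einsetzen von t = 1: v(1) = 3.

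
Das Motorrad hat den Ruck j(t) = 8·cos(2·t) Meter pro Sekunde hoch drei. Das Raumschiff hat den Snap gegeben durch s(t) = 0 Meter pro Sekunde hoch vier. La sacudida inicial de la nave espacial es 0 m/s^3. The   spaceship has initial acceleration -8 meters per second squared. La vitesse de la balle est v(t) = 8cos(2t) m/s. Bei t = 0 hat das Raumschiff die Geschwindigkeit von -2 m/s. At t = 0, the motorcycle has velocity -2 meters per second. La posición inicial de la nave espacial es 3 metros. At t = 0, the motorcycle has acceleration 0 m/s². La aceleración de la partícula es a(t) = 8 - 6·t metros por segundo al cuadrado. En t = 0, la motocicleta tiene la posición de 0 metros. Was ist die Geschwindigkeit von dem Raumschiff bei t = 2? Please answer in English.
We need to integrate our snap equation s(t) = 0 3 times. The integral of snap is jerk. Using j(0) = 0, we get j(t) = 0. Integrating jerk and using the initial condition a(0) = -8, we get a(t) = -8. Integrating acceleration and using the initial condition v(0) = -2, we get v(t) = -8·t - 2. Using v(t) = -8·t - 2 and substituting t = 2, we find v = -18.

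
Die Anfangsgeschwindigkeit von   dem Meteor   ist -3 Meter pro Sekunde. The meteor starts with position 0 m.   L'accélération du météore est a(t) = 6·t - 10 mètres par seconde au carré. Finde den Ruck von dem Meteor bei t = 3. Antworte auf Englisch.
We must differentiate our acceleration equation a(t) = 6·t - 10 1 time. The derivative of acceleration gives jerk: j(t) = 6. We have jerk j(t) = 6. Substituting t = 3: j(3) = 6.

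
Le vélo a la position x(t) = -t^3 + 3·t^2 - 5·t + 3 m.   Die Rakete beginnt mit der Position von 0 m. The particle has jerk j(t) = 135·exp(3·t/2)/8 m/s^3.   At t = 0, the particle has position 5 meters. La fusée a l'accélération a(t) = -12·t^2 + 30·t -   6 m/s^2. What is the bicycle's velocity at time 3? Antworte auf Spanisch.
Debemos derivar nuestra ecuación de la posición x(t) = -t^3 + 3·t^2 - 5·t + 3 1 vez. Derivando la posición, obtenemos la velocidad: v(t) = -3·t^2 + 6·t - 5. Usando v(t) = -3·t^2 + 6·t - 5 y sustituyendo t = 3, encontramos v = -14.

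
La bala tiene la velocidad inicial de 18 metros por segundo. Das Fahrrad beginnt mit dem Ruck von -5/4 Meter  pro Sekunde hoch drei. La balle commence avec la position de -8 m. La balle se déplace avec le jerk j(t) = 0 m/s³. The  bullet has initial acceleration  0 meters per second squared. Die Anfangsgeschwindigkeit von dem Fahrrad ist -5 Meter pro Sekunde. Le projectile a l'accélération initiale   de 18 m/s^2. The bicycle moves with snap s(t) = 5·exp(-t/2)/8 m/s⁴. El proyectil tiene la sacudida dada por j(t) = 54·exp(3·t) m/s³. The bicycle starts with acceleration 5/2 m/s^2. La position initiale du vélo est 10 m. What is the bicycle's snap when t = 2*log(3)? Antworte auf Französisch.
En utilisant s(t) = 5·exp(-t/2)/8 et en substituant t = 2*log(3), nous trouvons s = 5/24.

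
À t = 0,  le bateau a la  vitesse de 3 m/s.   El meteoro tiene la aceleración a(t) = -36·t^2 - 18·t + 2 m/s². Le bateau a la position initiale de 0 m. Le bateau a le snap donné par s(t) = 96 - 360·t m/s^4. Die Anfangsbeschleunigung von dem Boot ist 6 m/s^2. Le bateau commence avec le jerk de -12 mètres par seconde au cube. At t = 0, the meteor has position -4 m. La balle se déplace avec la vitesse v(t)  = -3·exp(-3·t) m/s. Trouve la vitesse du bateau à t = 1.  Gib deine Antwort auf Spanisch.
Necesitamos integrar nuestra ecuación del snap s(t) = 96 - 360·t 3 veces. Tomando ∫s(t)dt y aplicando j(0) = -12, encontramos j(t) = -180·t^2 + 96·t - 12. Tomando ∫j(t)dt y aplicando a(0) = 6, encontramos a(t) = -60·t^3 + 48·t^2 - 12·t + 6. La antiderivada de la aceleración, con v(0) = 3, da la velocidad: v(t) = -15·t^4 + 16·t^3 - 6·t^2 + 6·t + 3. De la ecuación de la velocidad v(t) = -15·t^4 + 16·t^3 - 6·t^2 + 6·t + 3, sustituimos t = 1 para obtener v = 4.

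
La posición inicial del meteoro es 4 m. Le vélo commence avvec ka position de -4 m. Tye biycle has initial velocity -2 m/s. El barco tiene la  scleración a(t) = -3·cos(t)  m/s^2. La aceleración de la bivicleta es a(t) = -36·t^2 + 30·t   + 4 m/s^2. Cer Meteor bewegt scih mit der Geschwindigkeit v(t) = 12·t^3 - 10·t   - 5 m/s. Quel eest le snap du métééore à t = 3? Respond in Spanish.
Para resolver esto, necesitamos tomar 3 derivadas de nuestra ecuación de la velocidad v(t) = 12·t^3 - 10·t - 5. Tomando d/dt de v(t), encontramos a(t) = 36·t^2 - 10. Derivando la aceleración, obtenemos la sacudida: j(t) = 72·t. La derivada de la sacudida da el snap: s(t) = 72. Usando s(t) = 72 y sustituyendo t = 3, encontramos s = 72.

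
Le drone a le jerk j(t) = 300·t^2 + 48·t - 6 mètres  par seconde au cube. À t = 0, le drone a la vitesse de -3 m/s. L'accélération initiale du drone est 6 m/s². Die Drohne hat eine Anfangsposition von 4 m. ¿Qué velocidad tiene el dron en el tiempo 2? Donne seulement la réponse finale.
La respuesta es 461.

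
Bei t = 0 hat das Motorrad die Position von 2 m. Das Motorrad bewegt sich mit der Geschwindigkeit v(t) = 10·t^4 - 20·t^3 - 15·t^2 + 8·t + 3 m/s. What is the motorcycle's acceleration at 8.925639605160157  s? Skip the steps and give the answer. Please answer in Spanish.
En t = 8.925639605160157, a = 23403.3806111782.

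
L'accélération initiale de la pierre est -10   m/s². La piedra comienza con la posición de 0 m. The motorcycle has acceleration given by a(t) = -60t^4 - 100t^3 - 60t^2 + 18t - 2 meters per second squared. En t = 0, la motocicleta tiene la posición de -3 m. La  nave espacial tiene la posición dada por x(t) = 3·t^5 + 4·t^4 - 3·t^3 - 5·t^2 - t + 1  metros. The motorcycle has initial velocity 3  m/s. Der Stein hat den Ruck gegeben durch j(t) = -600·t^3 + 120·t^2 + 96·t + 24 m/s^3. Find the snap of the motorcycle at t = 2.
Starting from acceleration a(t) = -60·t^4 - 100·t^3 - 60·t^2 + 18·t - 2, we take 2 derivatives. Taking d/dt of a(t), we find j(t) = -240·t^3 - 300·t^2 - 120·t + 18. Taking d/dt of j(t), we find s(t) = -720·t^2 - 600·t - 120. From the given snap equation s(t) = -720·t^2 - 600·t - 120, we substitute t = 2 to get s = -4200.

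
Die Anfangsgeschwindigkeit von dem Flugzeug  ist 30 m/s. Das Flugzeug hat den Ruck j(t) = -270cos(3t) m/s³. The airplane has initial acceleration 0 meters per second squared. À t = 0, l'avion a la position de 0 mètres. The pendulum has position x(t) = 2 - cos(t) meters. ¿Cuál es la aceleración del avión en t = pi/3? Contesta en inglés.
Starting from jerk j(t) = -270·cos(3·t), we take 1 antiderivative. Integrating jerk and using the initial condition a(0) = 0, we get a(t) = -90·sin(3·t). We have acceleration a(t) = -90·sin(3·t). Substituting t = pi/3: a(pi/3) = 0.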